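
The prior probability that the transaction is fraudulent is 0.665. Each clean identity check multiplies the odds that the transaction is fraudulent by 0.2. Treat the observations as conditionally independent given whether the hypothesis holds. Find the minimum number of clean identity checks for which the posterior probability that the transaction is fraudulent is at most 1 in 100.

Prior odds: 0.665 ÷ 0.335 = 133/67.
Likelihood ratio per clean identity check = 0.2.
Target odds: 0.01 ÷ 0.99 = 1/99.
Require 0.2ⁿ ≤ 1/99 ÷ (133/67) = 67/13167.
0.2³ = 0.008 is still above 67/13167 but 0.2⁴ = 0.0016 is at or below it, so n = 4.

4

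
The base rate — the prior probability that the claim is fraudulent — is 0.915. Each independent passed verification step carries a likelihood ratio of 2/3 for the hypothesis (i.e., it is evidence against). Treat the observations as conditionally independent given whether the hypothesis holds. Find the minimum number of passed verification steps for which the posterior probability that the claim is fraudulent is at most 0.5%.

19

Prior odds: 0.915 ÷ 0.085 = 183/17.
Likelihood ratio per passed verification step = 2/3.
Target odds: 0.005 ÷ 0.995 = 1/199.
Need (183/17) × (2/3)ⁿ ≤ 1/199, i.e. (2/3)ⁿ ≤ 17/36417.
(2/3)¹⁸ = 262144/387420489 is still above 17/36417 but (2/3)¹⁹ ≈0.000451093 is at or below it, so n = 19.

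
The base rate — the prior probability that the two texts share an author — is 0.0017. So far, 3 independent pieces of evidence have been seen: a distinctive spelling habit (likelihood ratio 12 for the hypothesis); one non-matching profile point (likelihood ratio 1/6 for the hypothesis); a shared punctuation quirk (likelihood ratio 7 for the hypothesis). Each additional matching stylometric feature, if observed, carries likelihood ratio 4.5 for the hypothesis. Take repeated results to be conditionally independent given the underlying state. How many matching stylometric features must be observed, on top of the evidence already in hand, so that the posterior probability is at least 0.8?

4

Prior odds = 0.0017/0.9983 = 17/9983.
Combined Bayes factor of the evidence already in hand = 12 × (1/6) × 7 = 14.
Odds after that evidence = (17/9983) × 14 = 238/9983.
Target odds = 0.8/0.2 = 4.
Need 4.5ⁿ ≥ 4 ÷ (238/9983) = 19966/119.
4.5³ = 91.125 falls short of 19966/119 but 4.5⁴ = 410.0625 reaches it, so n = 4.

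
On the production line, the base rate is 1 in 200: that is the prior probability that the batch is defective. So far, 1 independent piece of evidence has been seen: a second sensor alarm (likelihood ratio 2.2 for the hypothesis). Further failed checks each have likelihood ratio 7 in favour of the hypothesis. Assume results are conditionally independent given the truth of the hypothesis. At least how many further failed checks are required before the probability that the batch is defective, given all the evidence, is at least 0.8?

Prior odds = 0.005/0.995 = 1/199.
Bayes factor of the evidence already in hand = 2.2.
Odds after that evidence = (1/199) × 2.2 = 11/995.
Target odds = 0.8/0.2 = 4.
Need 7ⁿ ≥ 4 ÷ (11/995) = 3980/11.
7³ = 343 falls short of 3980/11 but 7⁴ = 2401 reaches it, so n = 4.

4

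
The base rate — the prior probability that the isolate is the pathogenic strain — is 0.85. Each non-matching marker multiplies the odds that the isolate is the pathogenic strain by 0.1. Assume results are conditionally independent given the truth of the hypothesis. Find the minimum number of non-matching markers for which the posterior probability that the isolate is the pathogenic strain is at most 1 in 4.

2

Prior odds: 0.85 ÷ 0.15 = 17/3.
Likelihood ratio per non-matching marker = 0.1.
Target odds: 0.25 ÷ 0.75 = 1/3.
Need (17/3) × 0.1ⁿ ≤ 1/3, i.e. 0.1ⁿ ≤ 1/17.
0.1¹ = 0.1 is still above 1/17 but 0.1² = 0.01 is at or below it, so n = 2.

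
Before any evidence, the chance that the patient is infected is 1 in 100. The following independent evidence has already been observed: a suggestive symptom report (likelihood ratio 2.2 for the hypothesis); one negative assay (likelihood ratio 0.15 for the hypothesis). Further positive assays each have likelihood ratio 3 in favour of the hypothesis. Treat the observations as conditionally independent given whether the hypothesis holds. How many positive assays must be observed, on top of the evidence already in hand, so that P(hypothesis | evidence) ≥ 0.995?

Prior odds = 0.01/0.99 = 1/99.
Combined Bayes factor of the evidence already in hand = 2.2 × 0.15 = 0.33.
Odds after that evidence = (1/99) × 0.33 = 1/300.
Target odds = 0.995/0.005 = 199.
Need 3ⁿ ≥ 199 ÷ (1/300) = 59700.
3¹⁰ = 59049 falls short of 59700 but 3¹¹ = 177147 reaches it, so n = 11.

11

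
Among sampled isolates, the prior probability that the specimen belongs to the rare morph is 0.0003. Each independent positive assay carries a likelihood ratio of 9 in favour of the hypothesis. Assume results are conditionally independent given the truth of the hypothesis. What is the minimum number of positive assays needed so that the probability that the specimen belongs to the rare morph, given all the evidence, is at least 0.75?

Prior odds = 0.0003/0.9997 = 3/9997.
Likelihood ratio per positive assay = 9.
Target posterior odds = 0.75/0.25 = 3.
Need (3/9997) × 9ⁿ ≥ 3, i.e. 9ⁿ ≥ 9997.
9⁴ = 6561 falls short of 9997 but 9⁵ = 59049 reaches it, so n = 5.

5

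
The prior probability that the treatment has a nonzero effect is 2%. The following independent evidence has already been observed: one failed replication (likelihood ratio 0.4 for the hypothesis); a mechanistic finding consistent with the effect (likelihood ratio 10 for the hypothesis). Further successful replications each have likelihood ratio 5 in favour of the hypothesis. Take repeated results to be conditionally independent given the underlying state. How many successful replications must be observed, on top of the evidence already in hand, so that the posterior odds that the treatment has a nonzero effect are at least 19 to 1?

4

Prior odds = 0.02/0.98 = 1/49.
Combined Bayes factor of the evidence already in hand = 0.4 × 10 = 4.
Odds after that evidence = (1/49) × 4 = 4/49.
Target odds = 19.
Need 5ⁿ ≥ 19 ÷ (4/49) = 232.75.
5³ = 125 falls short of 232.75 but 5⁴ = 625 reaches it, so n = 4.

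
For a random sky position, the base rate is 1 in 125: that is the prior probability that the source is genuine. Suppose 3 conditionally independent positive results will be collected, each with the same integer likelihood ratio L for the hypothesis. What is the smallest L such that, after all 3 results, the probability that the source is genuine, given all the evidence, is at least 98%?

Prior odds = 0.008/0.992 = 1/124.
Target odds = 0.98/0.02 = 49.
Need L³ ≥ 49 ÷ (1/124) = 6076.
18³ = 5832 < 6076 ≤ 6859 = 19³, so L = 19.

19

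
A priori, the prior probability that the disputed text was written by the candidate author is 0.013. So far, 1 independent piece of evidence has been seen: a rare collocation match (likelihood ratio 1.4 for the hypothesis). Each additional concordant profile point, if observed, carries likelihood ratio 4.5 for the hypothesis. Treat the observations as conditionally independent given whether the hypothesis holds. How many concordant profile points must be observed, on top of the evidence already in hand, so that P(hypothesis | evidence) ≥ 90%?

Prior odds = 0.013/0.987 = 13/987.
Bayes factor of the evidence already in hand = 1.4.
Odds after that evidence = (13/987) × 1.4 = 13/705.
Target odds = 0.9/0.1 = 9.
Need 4.5ⁿ ≥ 9 ÷ (13/705) = 6345/13.
4.5⁴ = 410.0625 falls short of 6345/13 but 4.5⁵ = 1845.28125 reaches it, so n = 5.

5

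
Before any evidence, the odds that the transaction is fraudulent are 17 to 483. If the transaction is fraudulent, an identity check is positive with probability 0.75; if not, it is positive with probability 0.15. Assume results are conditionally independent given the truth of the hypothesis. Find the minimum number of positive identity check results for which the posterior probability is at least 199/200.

Prior odds = 17/483.
Likelihood ratio of a positive = 0.75/0.15 = 5.
Target odds: 0.995 ÷ 0.005 = 199.
Require 5ⁿ ≥ 199 ÷ (17/483) = 96117/17.
5⁵ = 3125 falls short of 96117/17 but 5⁶ = 15625 reaches it, so n = 6.

6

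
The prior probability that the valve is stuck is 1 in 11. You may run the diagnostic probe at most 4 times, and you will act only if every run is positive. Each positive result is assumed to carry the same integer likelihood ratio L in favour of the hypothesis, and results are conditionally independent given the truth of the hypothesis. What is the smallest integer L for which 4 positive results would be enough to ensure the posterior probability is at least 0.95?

Prior odds = (1/11)/(10/11) = 0.1.
Target odds = 0.95/0.05 = 19.
Need L⁴ ≥ 19 ÷ 0.1 = 190.
3⁴ = 81 < 190 ≤ 256 = 4⁴, so L = 4.

4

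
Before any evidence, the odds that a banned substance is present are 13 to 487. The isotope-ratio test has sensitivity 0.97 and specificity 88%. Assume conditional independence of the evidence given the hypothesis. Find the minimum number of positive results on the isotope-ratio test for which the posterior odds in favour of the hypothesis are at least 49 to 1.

4

Prior odds = 13/487.
False-positive rate = 1 − 0.88 = 0.12; likelihood ratio of a positive = 0.97/0.12 = 97/12.
Target odds = 49.
Require (97/12)ⁿ ≥ 49 ÷ (13/487) = 23863/13.
(97/12)³ = 912673/1728 falls short of 23863/13 but (97/12)⁴ = 88529281/20736 reaches it, so n = 4.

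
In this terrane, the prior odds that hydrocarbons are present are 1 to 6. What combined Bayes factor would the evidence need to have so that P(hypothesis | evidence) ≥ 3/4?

18

Prior odds = 1/6.
Target odds = 0.75/0.25 = 3.
Required Bayes factor = 3 ÷ (1/6) = 18.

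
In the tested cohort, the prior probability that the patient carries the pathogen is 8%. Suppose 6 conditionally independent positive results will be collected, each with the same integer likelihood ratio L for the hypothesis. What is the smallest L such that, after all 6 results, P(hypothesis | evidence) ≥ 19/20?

Prior odds = 0.08/0.92 = 2/23.
Target odds = 0.95/0.05 = 19.
Need L⁶ ≥ 19 ÷ (2/23) = 218.5.
2⁶ = 64 < 218.5 ≤ 729 = 3⁶, so L = 3.

3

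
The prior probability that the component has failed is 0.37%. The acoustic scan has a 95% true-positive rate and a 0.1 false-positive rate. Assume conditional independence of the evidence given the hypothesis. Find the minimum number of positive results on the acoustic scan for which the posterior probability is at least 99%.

Prior odds = 0.0037/0.9963 = 37/9963.
Likelihood ratio of a positive result = 0.95/0.1 = 9.5.
Target odds: 0.99 ÷ 0.01 = 99.
Require 9.5ⁿ ≥ 99 ÷ (37/9963) = 986337/37.
9.5⁴ = 8145.0625 falls short of 986337/37 but 9.5⁵ = 77378.09375 reaches it, so n = 5.

5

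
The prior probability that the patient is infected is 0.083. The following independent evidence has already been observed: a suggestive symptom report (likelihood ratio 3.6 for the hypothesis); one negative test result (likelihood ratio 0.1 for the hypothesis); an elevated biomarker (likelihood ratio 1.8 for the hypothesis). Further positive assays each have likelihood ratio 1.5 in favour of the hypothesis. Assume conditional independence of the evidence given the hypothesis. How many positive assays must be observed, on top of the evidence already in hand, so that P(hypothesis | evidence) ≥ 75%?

Prior odds = 0.083/0.917 = 83/917.
Combined Bayes factor of the evidence already in hand = 3.6 × 0.1 × 1.8 = 0.648.
Odds after that evidence = (83/917) × 0.648 = 6723/114625.
Target odds = 0.75/0.25 = 3.
Need 1.5ⁿ ≥ 3 ÷ (6723/114625) = 114625/2241.
1.5⁹ = 19683/512 falls short of 114625/2241 but 1.5¹⁰ = 59049/1024 reaches it, so n = 10.

10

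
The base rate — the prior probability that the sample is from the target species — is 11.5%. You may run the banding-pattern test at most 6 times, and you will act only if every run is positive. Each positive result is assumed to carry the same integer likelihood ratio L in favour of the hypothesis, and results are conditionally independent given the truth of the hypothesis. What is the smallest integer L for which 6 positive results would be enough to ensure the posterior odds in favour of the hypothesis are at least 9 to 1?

3

Prior odds = 0.115/0.885 = 23/177.
Target odds = 9.
Need L⁶ ≥ 9 ÷ (23/177) = 1593/23.
2⁶ = 64 < 1593/23 ≤ 729 = 3⁶, so L = 3.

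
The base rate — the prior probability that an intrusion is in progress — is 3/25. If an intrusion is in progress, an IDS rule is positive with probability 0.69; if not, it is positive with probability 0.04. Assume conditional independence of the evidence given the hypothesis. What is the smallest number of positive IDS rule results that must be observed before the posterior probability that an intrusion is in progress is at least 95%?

2

Prior odds: 0.12 ÷ 0.88 = 3/22.
Likelihood ratio of a positive = 0.69/0.04 = 17.25.
Target odds: 0.95 ÷ 0.05 = 19.
Require 17.25ⁿ ≥ 19 ÷ (3/22) = 418/3.
17.25¹ = 17.25 falls short of 418/3 but 17.25² = 297.5625 reaches it, so n = 2.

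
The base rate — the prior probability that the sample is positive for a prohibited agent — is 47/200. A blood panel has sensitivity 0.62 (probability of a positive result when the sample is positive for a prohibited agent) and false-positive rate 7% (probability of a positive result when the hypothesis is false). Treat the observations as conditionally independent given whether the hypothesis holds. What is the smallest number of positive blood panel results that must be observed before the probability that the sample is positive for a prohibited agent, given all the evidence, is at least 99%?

Prior odds: 0.235 ÷ 0.765 = 47/153.
Likelihood ratio of a positive result = 0.62/0.07 = 62/7.
Target posterior odds = 0.99/0.01 = 99.
Require (62/7)ⁿ ≥ 99 ÷ (47/153) = 15147/47.
(62/7)² = 3844/49 falls short of 15147/47 but (62/7)³ = 238328/343 reaches it, so n = 3.

3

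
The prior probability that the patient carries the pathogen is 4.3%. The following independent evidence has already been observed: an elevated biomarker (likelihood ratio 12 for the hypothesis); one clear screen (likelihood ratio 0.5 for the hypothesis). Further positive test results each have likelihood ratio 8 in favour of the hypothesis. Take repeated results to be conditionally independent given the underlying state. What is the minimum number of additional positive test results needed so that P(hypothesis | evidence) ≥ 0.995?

4

Prior odds = 0.043/0.957 = 43/957.
Combined Bayes factor of the evidence already in hand = 12 × 0.5 = 6.
Odds after that evidence = (43/957) × 6 = 86/319.
Target odds = 0.995/0.005 = 199.
Need 8ⁿ ≥ 199 ÷ (86/319) = 63481/86.
8³ = 512 falls short of 63481/86 but 8⁴ = 4096 reaches it, so n = 4.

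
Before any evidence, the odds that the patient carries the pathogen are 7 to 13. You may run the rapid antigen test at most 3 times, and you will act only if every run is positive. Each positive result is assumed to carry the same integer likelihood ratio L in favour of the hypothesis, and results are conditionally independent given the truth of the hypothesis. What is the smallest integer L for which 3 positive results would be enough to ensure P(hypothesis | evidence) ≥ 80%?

2

Prior odds = 7/13.
Target odds = 0.8/0.2 = 4.
Need L³ ≥ 4 ÷ (7/13) = 52/7.
1³ = 1 < 52/7 ≤ 8 = 2³, so L = 2.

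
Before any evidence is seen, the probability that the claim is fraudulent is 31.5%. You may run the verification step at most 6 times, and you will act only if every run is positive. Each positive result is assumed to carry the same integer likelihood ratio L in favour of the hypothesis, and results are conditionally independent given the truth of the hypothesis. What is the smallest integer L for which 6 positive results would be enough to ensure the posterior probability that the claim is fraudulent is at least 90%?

Prior odds = 0.315/0.685 = 63/137.
Target odds = 0.9/0.1 = 9.
Need L⁶ ≥ 9 ÷ (63/137) = 137/7.
1⁶ = 1 < 137/7 ≤ 64 = 2⁶, so L = 2.

2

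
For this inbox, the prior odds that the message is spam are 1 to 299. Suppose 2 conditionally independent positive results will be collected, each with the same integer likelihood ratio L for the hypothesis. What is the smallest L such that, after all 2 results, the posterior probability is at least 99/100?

173

Prior odds = 1/299.
Target odds = 0.99/0.01 = 99.
Need L² ≥ 99 ÷ (1/299) = 29601.
172² = 29584 < 29601 ≤ 29929 = 173², so L = 173.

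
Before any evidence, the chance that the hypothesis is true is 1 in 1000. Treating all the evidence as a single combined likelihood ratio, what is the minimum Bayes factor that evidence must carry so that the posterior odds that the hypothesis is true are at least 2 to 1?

Prior odds = 0.001/0.999 = 1/999.
Target odds = 2.
Required Bayes factor = 2 ÷ (1/999) = 1998.

1998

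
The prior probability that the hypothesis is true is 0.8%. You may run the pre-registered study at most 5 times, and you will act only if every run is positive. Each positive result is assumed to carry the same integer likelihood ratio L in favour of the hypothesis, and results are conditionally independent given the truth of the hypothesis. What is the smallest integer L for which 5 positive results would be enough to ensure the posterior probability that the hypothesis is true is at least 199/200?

8

Prior odds = 0.008/0.992 = 1/124.
Target odds = 0.995/0.005 = 199.
Need L⁵ ≥ 199 ÷ (1/124) = 24676.
7⁵ = 16807 < 24676 ≤ 32768 = 8⁵, so L = 8.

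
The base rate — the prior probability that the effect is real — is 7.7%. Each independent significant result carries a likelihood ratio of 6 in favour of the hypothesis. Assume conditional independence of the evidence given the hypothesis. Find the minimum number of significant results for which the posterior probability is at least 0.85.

3

Prior odds: 0.077 ÷ 0.923 = 77/923.
Likelihood ratio per significant result = 6.
Target posterior odds = 0.85/0.15 = 17/3.
Require 6ⁿ ≥ 17/3 ÷ (77/923) = 15691/231.
6² = 36 falls short of 15691/231 but 6³ = 216 reaches it, so n = 3.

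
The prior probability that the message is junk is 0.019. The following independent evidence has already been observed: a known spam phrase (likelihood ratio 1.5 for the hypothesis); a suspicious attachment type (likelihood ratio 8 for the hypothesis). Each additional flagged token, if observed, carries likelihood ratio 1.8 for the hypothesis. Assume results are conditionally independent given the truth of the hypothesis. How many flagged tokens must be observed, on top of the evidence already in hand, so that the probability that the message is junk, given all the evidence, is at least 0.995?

Prior odds = 0.019/0.981 = 19/981.
Combined Bayes factor of the evidence already in hand = 1.5 × 8 = 12.
Odds after that evidence = (19/981) × 12 = 76/327.
Target odds = 0.995/0.005 = 199.
Need 1.8ⁿ ≥ 199 ÷ (76/327) = 65073/76.
1.8¹¹ ≈642.684 falls short of 65073/76 but 1.8¹² ≈1156.83 reaches it, so n = 12.

12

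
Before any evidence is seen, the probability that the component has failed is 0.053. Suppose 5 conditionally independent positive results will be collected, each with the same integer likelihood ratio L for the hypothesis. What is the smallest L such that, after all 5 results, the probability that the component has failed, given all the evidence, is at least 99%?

5

Prior odds = 0.053/0.947 = 53/947.
Target odds = 0.99/0.01 = 99.
Need L⁵ ≥ 99 ÷ (53/947) = 93753/53.
4⁵ = 1024 < 93753/53 ≤ 3125 = 5⁵, so L = 5.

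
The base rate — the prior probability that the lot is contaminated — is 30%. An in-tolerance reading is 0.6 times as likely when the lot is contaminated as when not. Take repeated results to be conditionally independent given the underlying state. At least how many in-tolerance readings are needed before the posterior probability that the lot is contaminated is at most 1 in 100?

Prior odds = 0.3/0.7 = 3/7.
Likelihood ratio per in-tolerance reading = 0.6.
Target odds: 0.01 ÷ 0.99 = 1/99.
Require 0.6ⁿ ≤ 1/99 ÷ (3/7) = 7/297.
0.6⁷ = 2187/78125 is still above 7/297 but 0.6⁸ = 6561/390625 is at or below it, so n = 8.

8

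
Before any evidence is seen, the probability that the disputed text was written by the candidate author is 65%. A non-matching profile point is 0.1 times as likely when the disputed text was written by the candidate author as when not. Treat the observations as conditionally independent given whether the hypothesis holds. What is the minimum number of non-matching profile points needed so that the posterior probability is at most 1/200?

Prior odds = 0.65/0.35 = 13/7.
Likelihood ratio per non-matching profile point = 0.1.
Target posterior odds = 0.005/0.995 = 1/199.
Require 0.1ⁿ ≤ 1/199 ÷ (13/7) = 7/2587.
0.1² = 0.01 is still above 7/2587 but 0.1³ = 0.001 is at or below it, so n = 3.

3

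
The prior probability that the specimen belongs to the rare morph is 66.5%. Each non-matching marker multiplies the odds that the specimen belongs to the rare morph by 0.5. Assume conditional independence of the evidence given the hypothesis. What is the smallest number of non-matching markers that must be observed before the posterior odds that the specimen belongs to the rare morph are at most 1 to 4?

3

Prior odds: 0.665 ÷ 0.335 = 133/67.
Likelihood ratio per non-matching marker = 0.5.
Target odds = 0.25.
Require 0.5ⁿ ≤ 0.25 ÷ (133/67) = 67/532.
0.5² = 0.25 is still above 67/532 but 0.5³ = 0.125 is at or below it, so n = 3.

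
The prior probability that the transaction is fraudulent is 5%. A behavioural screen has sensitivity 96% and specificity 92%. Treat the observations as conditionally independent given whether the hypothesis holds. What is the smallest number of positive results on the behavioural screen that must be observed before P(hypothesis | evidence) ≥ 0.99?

Prior odds = 0.05/0.95 = 1/19.
False-positive rate = 1 − 0.92 = 0.08; likelihood ratio of a positive = 0.96/0.08 = 12.
Target posterior odds = 0.99/0.01 = 99.
Require 12ⁿ ≥ 99 ÷ (1/19) = 1881.
12³ = 1728 falls short of 1881 but 12⁴ = 20736 reaches it, so n = 4.

4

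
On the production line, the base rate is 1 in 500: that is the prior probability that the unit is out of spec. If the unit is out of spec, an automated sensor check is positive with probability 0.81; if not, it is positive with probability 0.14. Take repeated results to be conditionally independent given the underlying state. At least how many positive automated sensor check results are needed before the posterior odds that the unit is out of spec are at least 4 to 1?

Prior odds = 0.002/0.998 = 1/499.
Likelihood ratio of a positive = 0.81/0.14 = 81/14.
Target odds = 4.
Need (1/499) × (81/14)ⁿ ≥ 4, i.e. (81/14)ⁿ ≥ 1996.
(81/14)⁴ = 43046721/38416 falls short of 1996 but (81/14)⁵ ≈6483.13 reaches it, so n = 5.

5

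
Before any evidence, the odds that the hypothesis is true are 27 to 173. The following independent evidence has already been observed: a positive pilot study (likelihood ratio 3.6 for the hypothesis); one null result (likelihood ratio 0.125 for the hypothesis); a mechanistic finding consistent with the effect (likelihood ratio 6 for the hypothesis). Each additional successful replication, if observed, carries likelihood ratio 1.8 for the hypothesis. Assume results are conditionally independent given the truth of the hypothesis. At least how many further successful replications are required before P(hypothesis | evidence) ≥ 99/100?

Prior odds = 27/173.
Combined Bayes factor of the evidence already in hand = 3.6 × 0.125 × 6 = 2.7.
Odds after that evidence = (27/173) × 2.7 = 729/1730.
Target odds = 0.99/0.01 = 99.
Need 1.8ⁿ ≥ 99 ÷ (729/1730) = 19030/81.
1.8⁹ = 387420489/1953125 falls short of 19030/81 but 1.8¹⁰ ≈357.047 reaches it, so n = 10.

10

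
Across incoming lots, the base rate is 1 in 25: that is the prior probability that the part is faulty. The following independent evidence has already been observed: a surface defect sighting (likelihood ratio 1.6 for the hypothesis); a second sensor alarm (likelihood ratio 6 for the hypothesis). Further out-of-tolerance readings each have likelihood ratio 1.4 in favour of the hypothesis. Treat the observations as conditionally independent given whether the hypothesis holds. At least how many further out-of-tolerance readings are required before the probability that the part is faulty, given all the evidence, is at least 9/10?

10

Prior odds = 0.04/0.96 = 1/24.
Combined Bayes factor of the evidence already in hand = 1.6 × 6 = 9.6.
Odds after that evidence = (1/24) × 9.6 = 0.4.
Target odds = 0.9/0.1 = 9.
Need 1.4ⁿ ≥ 9 ÷ 0.4 = 22.5.
1.4⁹ = 40353607/1953125 falls short of 22.5 but 1.4¹⁰ = 282475249/9765625 reaches it, so n = 10.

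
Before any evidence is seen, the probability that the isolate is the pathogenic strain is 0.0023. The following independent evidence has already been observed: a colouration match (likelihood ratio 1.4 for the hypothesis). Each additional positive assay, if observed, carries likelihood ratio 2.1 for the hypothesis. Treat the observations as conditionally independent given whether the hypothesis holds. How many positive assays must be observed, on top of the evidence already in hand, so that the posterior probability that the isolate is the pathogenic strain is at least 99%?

14

Prior odds = 0.0023/0.9977 = 23/9977.
Bayes factor of the evidence already in hand = 1.4.
Odds after that evidence = (23/9977) × 1.4 = 161/49885.
Target odds = 0.99/0.01 = 99.
Need 2.1ⁿ ≥ 99 ÷ (161/49885) = 4938615/161.
2.1¹³ ≈15447.2 falls short of 4938615/161 but 2.1¹⁴ ≈32439.2 reaches it, so n = 14.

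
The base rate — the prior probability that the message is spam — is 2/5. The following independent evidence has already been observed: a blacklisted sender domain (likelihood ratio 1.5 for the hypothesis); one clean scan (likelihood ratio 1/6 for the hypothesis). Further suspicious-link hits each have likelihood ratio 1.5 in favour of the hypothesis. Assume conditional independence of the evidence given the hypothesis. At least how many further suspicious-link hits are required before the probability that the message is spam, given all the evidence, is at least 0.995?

18

Prior odds = 0.4/0.6 = 2/3.
Combined Bayes factor of the evidence already in hand = 1.5 × (1/6) = 0.25.
Odds after that evidence = (2/3) × 0.25 = 1/6.
Target odds = 0.995/0.005 = 199.
Need 1.5ⁿ ≥ 199 ÷ (1/6) = 1194.
1.5¹⁷ = 129140163/131072 falls short of 1194 but 1.5¹⁸ = 387420489/262144 reaches it, so n = 18.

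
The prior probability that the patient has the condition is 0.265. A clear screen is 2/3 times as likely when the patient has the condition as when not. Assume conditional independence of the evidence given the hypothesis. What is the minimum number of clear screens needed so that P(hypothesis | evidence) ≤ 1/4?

1

Prior odds = 0.265/0.735 = 53/147.
Likelihood ratio per clear screen = 2/3.
Target posterior odds = 0.25/0.75 = 1/3.
Need (53/147) × (2/3)ⁿ ≤ 1/3, i.e. (2/3)ⁿ ≤ 49/53.
(2/3)¹ = 2/3, which is already at or below the required 49/53; so n = 1.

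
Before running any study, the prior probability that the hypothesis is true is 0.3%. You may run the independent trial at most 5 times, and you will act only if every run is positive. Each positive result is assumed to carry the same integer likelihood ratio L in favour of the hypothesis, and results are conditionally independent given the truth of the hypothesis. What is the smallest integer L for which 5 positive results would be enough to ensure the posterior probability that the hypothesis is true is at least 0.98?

7

Prior odds = 0.003/0.997 = 3/997.
Target odds = 0.98/0.02 = 49.
Need L⁵ ≥ 49 ÷ (3/997) = 48853/3.
6⁵ = 7776 < 48853/3 ≤ 16807 = 7⁵, so L = 7.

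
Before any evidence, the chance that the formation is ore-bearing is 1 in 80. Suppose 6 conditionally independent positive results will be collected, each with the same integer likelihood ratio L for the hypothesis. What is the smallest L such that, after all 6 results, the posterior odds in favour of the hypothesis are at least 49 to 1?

4

Prior odds = 0.0125/0.9875 = 1/79.
Target odds = 49.
Need L⁶ ≥ 49 ÷ (1/79) = 3871.
3⁶ = 729 < 3871 ≤ 4096 = 4⁶, so L = 4.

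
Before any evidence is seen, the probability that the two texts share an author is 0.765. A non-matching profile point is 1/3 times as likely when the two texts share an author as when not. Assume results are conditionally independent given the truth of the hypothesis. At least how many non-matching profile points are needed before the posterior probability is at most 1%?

Prior odds: 0.765 ÷ 0.235 = 153/47.
Likelihood ratio per non-matching profile point = 1/3.
Target odds: 0.01 ÷ 0.99 = 1/99.
Require (1/3)ⁿ ≤ 1/99 ÷ (153/47) = 47/15147.
(1/3)⁵ = 1/243 is still above 47/15147 but (1/3)⁶ = 1/729 is at or below it, so n = 6.

6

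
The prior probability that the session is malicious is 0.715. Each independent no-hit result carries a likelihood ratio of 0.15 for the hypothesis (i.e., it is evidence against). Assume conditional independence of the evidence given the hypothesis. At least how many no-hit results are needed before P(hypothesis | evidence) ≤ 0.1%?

Prior odds: 0.715 ÷ 0.285 = 143/57.
Likelihood ratio per no-hit result = 0.15.
Target posterior odds = 0.001/0.999 = 1/999.
Require 0.15ⁿ ≤ 1/999 ÷ (143/57) = 19/47619.
0.15⁴ = 81/160000 is still above 19/47619 but 0.15⁵ = 243/3200000 is at or below it, so n = 5.

5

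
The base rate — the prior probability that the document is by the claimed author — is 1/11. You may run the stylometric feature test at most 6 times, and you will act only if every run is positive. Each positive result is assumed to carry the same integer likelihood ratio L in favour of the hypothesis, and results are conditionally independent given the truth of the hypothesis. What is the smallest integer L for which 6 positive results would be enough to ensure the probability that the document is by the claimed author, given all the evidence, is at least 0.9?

3

Prior odds = (1/11)/(10/11) = 0.1.
Target odds = 0.9/0.1 = 9.
Need L⁶ ≥ 9 ÷ 0.1 = 90.
2⁶ = 64 < 90 ≤ 729 = 3⁶, so L = 3.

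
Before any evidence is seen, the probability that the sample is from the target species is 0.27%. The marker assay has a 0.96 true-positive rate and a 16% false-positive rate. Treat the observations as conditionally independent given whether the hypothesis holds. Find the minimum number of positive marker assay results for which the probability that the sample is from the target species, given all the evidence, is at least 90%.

Prior odds: 0.0027 ÷ 0.9973 = 27/9973.
Likelihood ratio of a positive result = 0.96/0.16 = 6.
Target posterior odds = 0.9/0.1 = 9.
Require 6ⁿ ≥ 9 ÷ (27/9973) = 9973/3.
6⁴ = 1296 falls short of 9973/3 but 6⁵ = 7776 reaches it, so n = 5.

5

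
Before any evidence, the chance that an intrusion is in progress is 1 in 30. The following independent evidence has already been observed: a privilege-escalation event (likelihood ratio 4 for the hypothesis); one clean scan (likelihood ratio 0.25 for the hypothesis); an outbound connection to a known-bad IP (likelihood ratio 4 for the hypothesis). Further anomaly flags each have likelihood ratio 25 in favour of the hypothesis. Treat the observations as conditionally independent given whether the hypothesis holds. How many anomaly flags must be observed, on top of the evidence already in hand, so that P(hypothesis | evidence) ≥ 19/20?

Prior odds = (1/30)/(29/30) = 1/29.
Combined Bayes factor of the evidence already in hand = 4 × 0.25 × 4 = 4.
Odds after that evidence = (1/29) × 4 = 4/29.
Target odds = 0.95/0.05 = 19.
Need 25ⁿ ≥ 19 ÷ (4/29) = 137.75.
25¹ = 25 falls short of 137.75 but 25² = 625 reaches it, so n = 2.

2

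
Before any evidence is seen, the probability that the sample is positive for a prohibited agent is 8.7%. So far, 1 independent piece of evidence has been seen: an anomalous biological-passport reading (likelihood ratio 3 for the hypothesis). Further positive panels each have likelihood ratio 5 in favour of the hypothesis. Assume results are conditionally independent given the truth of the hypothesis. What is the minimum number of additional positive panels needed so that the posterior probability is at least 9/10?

3

Prior odds = 0.087/0.913 = 87/913.
Bayes factor of the evidence already in hand = 3.
Odds after that evidence = (87/913) × 3 = 261/913.
Target odds = 0.9/0.1 = 9.
Need 5ⁿ ≥ 9 ÷ (261/913) = 913/29.
5² = 25 falls short of 913/29 but 5³ = 125 reaches it, so n = 3.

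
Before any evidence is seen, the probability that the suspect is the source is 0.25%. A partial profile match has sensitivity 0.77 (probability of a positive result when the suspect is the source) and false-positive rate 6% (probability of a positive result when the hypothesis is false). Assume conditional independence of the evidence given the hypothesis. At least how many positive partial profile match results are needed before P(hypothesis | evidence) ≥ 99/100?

5

Prior odds: 0.0025 ÷ 0.9975 = 1/399.
Likelihood ratio of a positive result = 0.77/0.06 = 77/6.
Target posterior odds = 0.99/0.01 = 99.
Need (1/399) × (77/6)ⁿ ≥ 99, i.e. (77/6)ⁿ ≥ 39501.
(77/6)⁴ = 35153041/1296 falls short of 39501 but (77/6)⁵ ≈348095 reaches it, so n = 5.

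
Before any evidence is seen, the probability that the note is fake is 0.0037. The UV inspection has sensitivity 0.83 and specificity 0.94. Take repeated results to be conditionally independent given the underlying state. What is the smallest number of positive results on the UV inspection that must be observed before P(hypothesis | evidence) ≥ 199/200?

Prior odds = 0.0037/0.9963 = 37/9963.
False-positive rate = 1 − 0.94 = 0.06; likelihood ratio of a positive = 0.83/0.06 = 83/6.
Target odds: 0.995 ÷ 0.005 = 199.
Need (37/9963) × (83/6)ⁿ ≥ 199, i.e. (83/6)ⁿ ≥ 1982637/37.
(83/6)⁴ = 47458321/1296 falls short of 1982637/37 but (83/6)⁵ ≈506564 reaches it, so n = 5.

5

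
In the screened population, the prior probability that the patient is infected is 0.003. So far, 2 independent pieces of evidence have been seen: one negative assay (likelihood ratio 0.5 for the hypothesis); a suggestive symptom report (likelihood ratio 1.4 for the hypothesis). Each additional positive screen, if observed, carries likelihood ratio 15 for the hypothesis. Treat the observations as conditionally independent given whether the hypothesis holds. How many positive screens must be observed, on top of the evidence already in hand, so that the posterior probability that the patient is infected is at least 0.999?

Prior odds = 0.003/0.997 = 3/997.
Combined Bayes factor of the evidence already in hand = 0.5 × 1.4 = 0.7.
Odds after that evidence = (3/997) × 0.7 = 21/9970.
Target odds = 0.999/0.001 = 999.
Need 15ⁿ ≥ 999 ÷ (21/9970) = 3320010/7.
15⁴ = 50625 falls short of 3320010/7 but 15⁵ = 759375 reaches it, so n = 5.

5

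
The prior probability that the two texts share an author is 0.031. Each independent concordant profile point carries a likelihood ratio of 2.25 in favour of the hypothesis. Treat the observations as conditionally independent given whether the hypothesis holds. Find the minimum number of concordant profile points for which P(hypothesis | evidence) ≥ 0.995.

11

Prior odds: 0.031 ÷ 0.969 = 31/969.
Likelihood ratio per concordant profile point = 2.25.
Target odds: 0.995 ÷ 0.005 = 199.
Require 2.25ⁿ ≥ 199 ÷ (31/969) = 192831/31.
2.25¹⁰ ≈3325.26 falls short of 192831/31 but 2.25¹¹ ≈7481.83 reaches it, so n = 11.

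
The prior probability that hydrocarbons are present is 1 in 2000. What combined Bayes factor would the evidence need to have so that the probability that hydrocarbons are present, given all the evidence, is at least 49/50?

97951

Prior odds = 0.0005/0.9995 = 1/1999.
Target odds = 0.98/0.02 = 49.
Required Bayes factor = 49 ÷ (1/1999) = 97951.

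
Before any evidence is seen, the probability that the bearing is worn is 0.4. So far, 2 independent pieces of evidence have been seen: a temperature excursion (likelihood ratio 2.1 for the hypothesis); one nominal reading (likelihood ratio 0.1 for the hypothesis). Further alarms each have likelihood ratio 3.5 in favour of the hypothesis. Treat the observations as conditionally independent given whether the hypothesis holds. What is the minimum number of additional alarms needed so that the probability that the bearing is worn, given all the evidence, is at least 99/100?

6

Prior odds = 0.4/0.6 = 2/3.
Combined Bayes factor of the evidence already in hand = 2.1 × 0.1 = 0.21.
Odds after that evidence = (2/3) × 0.21 = 0.14.
Target odds = 0.99/0.01 = 99.
Need 3.5ⁿ ≥ 99 ÷ 0.14 = 4950/7.
3.5⁵ = 525.21875 falls short of 4950/7 but 3.5⁶ = 1838.265625 reaches it, so n = 6.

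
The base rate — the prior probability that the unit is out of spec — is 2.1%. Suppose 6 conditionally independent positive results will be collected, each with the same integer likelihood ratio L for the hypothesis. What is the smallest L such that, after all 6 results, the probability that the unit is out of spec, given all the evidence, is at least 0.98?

Prior odds = 0.021/0.979 = 21/979.
Target odds = 0.98/0.02 = 49.
Need L⁶ ≥ 49 ÷ (21/979) = 6853/3.
3⁶ = 729 < 6853/3 ≤ 4096 = 4⁶, so L = 4.

4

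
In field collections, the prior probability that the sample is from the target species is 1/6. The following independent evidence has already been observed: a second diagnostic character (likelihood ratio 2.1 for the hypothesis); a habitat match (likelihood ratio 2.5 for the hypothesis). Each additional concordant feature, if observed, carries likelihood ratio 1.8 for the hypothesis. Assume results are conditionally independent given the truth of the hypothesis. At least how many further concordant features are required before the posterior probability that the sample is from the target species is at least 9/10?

Prior odds = (1/6)/(5/6) = 0.2.
Combined Bayes factor of the evidence already in hand = 2.1 × 2.5 = 5.25.
Odds after that evidence = 0.2 × 5.25 = 1.05.
Target odds = 0.9/0.1 = 9.
Need 1.8ⁿ ≥ 9 ÷ 1.05 = 60/7.
1.8³ = 5.832 falls short of 60/7 but 1.8⁴ = 10.4976 reaches it, so n = 4.

4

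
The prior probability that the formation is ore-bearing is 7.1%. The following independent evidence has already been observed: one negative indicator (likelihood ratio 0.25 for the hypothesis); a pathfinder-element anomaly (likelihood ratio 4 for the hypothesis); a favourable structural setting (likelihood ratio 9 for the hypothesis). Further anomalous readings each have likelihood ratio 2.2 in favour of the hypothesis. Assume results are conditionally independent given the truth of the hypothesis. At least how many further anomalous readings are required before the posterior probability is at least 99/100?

Prior odds = 0.071/0.929 = 71/929.
Combined Bayes factor of the evidence already in hand = 0.25 × 4 × 9 = 9.
Odds after that evidence = (71/929) × 9 = 639/929.
Target odds = 0.99/0.01 = 99.
Need 2.2ⁿ ≥ 99 ÷ (639/929) = 10219/71.
2.2⁶ = 1771561/15625 falls short of 10219/71 but 2.2⁷ = 19487171/78125 reaches it, so n = 7.

7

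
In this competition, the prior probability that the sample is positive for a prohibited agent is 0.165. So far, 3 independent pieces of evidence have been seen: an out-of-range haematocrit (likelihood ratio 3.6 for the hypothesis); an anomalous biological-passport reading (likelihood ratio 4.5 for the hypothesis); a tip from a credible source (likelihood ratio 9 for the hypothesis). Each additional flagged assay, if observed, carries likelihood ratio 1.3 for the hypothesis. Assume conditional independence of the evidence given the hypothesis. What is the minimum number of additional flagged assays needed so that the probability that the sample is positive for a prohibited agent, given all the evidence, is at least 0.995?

Prior odds = 0.165/0.835 = 33/167.
Combined Bayes factor of the evidence already in hand = 3.6 × 4.5 × 9 = 145.8.
Odds after that evidence = (33/167) × 145.8 = 24057/835.
Target odds = 0.995/0.005 = 199.
Need 1.3ⁿ ≥ 199 ÷ (24057/835) = 166165/24057.
1.3⁷ = 62748517/10000000 falls short of 166165/24057 but 1.3⁸ = 815730721/100000000 reaches it, so n = 8.

8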